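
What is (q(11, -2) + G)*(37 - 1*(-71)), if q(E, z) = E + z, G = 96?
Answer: 11340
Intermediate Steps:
(q(11, -2) + G)*(37 - 1*(-71)) = ((11 - 2) + 96)*(37 - 1*(-71)) = (9 + 96)*(37 + 71) = 105*108 = 11340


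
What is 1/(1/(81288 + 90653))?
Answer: 171941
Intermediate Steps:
1/(1/(81288 + 90653)) = 1/(1/171941) = 171941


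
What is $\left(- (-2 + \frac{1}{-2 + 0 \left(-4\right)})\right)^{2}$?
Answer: $\frac{25}{4} \approx 6.25$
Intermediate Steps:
$\left(- (-2 + \frac{1}{-2 + 0 \left(-4\right)})\right)^{2} = \left(- (-2 + \frac{1}{-2 + 0})\right)^{2} = \left(- (-2 + \frac{1}{-2})\right)^{2} = \left(- (-2 - \frac{1}{2})\right)^{2} = \left(\left(-1\right) \left(- \frac{5}{2}\right)\right)^{2} = \left(\frac{5}{2}\right)^{2} = \frac{25}{4}$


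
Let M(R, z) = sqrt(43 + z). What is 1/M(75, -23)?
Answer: sqrt(5)/10 ≈ 0.22361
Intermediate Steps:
1/M(75, -23) = 1/(sqrt(43 - 23)) = 1/(sqrt(20)) = 1/(2*sqrt(5)) = sqrt(5)/10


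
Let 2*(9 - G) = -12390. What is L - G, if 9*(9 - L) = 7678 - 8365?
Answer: -18356/3 ≈ -6118.7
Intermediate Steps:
G = 6204 (G = 9 - ½*(-12390) = 9 + 6195 = 6204)
L = 256/3 (L = 9 - (7678 - 8365)/9 = 9 - ⅑*(-687) = 9 + 229/3 = 256/3 ≈ 85.333)
L - G = 256/3 - 1*6204 = 256/3 - 6204 = -18356/3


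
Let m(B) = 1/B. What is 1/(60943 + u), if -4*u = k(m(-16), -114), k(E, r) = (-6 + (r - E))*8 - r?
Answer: 8/489235 ≈ 1.6352e-5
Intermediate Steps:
k(E, r) = -48 - 8*E + 7*r (k(E, r) = (-6 + r - E)*8 - r = (-48 - 8*E + 8*r) - r = -48 - 8*E + 7*r)
u = 1691/8 (u = -(-48 - 8/(-16) + 7*(-114))/4 = -(-48 - 8*(-1/16) - 798)/4 = -(-48 + ½ - 798)/4 = -¼*(-1691/2) = 1691/8 ≈ 211.38)
1/(60943 + u) = 1/(60943 + 1691/8) = 1/(489235/8) = 8/489235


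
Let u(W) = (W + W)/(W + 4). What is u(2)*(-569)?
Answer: -1138/3 ≈ -379.33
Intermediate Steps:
u(W) = 2*W/(4 + W) (u(W) = (2*W)/(4 + W) = 2*W/(4 + W))
u(2)*(-569) = (2*2/(4 + 2))*(-569) = (2*2/6)*(-569) = (2*2*(⅙))*(-569) = (⅔)*(-569) = -1138/3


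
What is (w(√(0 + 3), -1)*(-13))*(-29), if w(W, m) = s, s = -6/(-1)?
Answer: 2262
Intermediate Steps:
s = 6 (s = -6*(-1) = 6)
w(W, m) = 6
(w(√(0 + 3), -1)*(-13))*(-29) = (6*(-13))*(-29) = -78*(-29) = 2262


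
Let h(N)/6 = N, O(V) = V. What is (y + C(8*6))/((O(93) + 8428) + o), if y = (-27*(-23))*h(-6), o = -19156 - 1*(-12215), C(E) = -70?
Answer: -11213/790 ≈ -14.194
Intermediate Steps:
h(N) = 6*N
o = -6941 (o = -19156 + 12215 = -6941)
y = -22356 (y = (-27*(-23))*(6*(-6)) = 621*(-36) = -22356)
(y + C(8*6))/((O(93) + 8428) + o) = (-22356 - 70)/((93 + 8428) - 6941) = -22426/(8521 - 6941) = -22426/1580 = -22426*1/1580 = -11213/790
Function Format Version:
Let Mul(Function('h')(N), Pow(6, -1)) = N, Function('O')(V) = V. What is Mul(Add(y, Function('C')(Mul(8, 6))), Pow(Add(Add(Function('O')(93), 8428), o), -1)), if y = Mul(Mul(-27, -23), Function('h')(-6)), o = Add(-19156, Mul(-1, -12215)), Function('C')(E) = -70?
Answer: Rational(-11213, 790) ≈ -14.194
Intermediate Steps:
Function('h')(N) = Mul(6, N)
o = -6941 (o = Add(-19156, 12215) = -6941)
y = -22356 (y = Mul(Mul(-27, -23), Mul(6, -6)) = Mul(621, -36) = -22356)
Mul(Add(y, Function('C')(Mul(8, 6))), Pow(Add(Add(Function('O')(93), 8428), o), -1)) = Mul(Add(-22356, -70), Pow(Add(Add(93, 8428), -6941), -1)) = Mul(-22426, Pow(Add(8521, -6941), -1)) = Mul(-22426, Pow(1580, -1)) = Mul(-22426, Rational(1, 1580)) = Rational(-11213, 790)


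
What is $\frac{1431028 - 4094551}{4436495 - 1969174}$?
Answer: $- \frac{2663523}{2467321} \approx -1.0795$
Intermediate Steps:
$\frac{1431028 - 4094551}{4436495 - 1969174} = - \frac{2663523}{2467321}$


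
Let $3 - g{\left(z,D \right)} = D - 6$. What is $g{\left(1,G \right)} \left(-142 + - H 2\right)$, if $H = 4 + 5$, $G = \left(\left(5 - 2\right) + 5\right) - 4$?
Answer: $-800$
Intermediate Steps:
$G = 4$ ($G = \left(\left(5 - 2\right) + 5\right) - 4 = \left(3 + 5\right) - 4 = 8 - 4 = 4$)
$g{\left(z,D \right)} = 9 - D$ ($g{\left(z,D \right)} = 3 - \left(D - 6\right) = 3 - \left(-6 + D\right) = 9 - D$)
$H = 9$
$g{\left(1,G \right)} \left(-142 + - H 2\right) = \left(9 - 4\right) \left(-142 + \left(-1\right) 9 \cdot 2\right) = \left(9 - 4\right) \left(-142 - 18\right) = 5 \left(-142 - 18\right) = 5 \left(-160\right) = -800$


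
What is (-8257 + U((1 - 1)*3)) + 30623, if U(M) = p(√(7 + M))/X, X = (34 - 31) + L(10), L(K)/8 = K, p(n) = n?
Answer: 22366 + √7/83 ≈ 22366.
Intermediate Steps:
L(K) = 8*K
X = 83 (X = (34 - 31) + 8*10 = 3 + 80 = 83)
U(M) = √(7 + M)/83
(-8257 + U((1 - 1)*3)) + 30623 = (-8257 + √(7 + (1 - 1)*3)/83) + 30623 = (-8257 + √(7 + 0*3)/83) + 30623 = (-8257 + √(7 + 0)/83) + 30623 = (-8257 + √7/83) + 30623 = 22366 + √7/83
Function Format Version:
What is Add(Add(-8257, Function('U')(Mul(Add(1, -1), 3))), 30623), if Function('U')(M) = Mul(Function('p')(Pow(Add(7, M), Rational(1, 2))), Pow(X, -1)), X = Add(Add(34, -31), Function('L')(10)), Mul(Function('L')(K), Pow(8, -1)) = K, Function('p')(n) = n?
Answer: Add(22366, Mul(Rational(1, 83), Pow(7, Rational(1, 2)))) ≈ 22366.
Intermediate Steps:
Function('L')(K) = Mul(8, K)
X = 83 (X = Add(Add(34, -31), Mul(8, 10)) = Add(3, 80) = 83)
Function('U')(M) = Mul(Rational(1, 83), Pow(Add(7, M), Rational(1, 2))) (Function('U')(M) = Mul(Pow(Add(7, M), Rational(1, 2)), Pow(83, -1)) = Mul(Pow(Add(7, M), Rational(1, 2)), Rational(1, 83)) = Mul(Rational(1, 83), Pow(Add(7, M), Rational(1, 2))))
Add(Add(-8257, Function('U')(Mul(Add(1, -1), 3))), 30623) = Add(Add(-8257, Mul(Rational(1, 83), Pow(Add(7, Mul(Add(1, -1), 3)), Rational(1, 2)))), 30623) = Add(Add(-8257, Mul(Rational(1, 83), Pow(Add(7, Mul(0, 3)), Rational(1, 2)))), 30623) = Add(Add(-8257, Mul(Rational(1, 83), Pow(Add(7, 0), Rational(1, 2)))), 30623) = Add(Add(-8257, Mul(Rational(1, 83), Pow(7, Rational(1, 2)))), 30623) = Add(22366, Mul(Rational(1, 83), Pow(7, Rational(1, 2))))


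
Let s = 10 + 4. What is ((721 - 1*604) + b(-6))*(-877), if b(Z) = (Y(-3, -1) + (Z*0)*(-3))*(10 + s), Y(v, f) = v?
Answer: -39465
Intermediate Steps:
s = 14
b(Z) = -72 (b(Z) = (-3 + (Z*0)*(-3))*(10 + 14) = (-3 + 0*(-3))*24 = (-3 + 0)*24 = -3*24 = -72)
((721 - 1*604) + b(-6))*(-877) = ((721 - 1*604) - 72)*(-877) = ((721 - 604) - 72)*(-877) = (117 - 72)*(-877) = 45*(-877) = -39465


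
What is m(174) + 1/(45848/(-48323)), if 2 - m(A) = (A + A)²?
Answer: -504757529/4168 ≈ -1.2110e+5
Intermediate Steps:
m(A) = 2 - 4*A² (m(A) = 2 - (A + A)² = 2 - (2*A)² = 2 - 4*A²)
m(174) + 1/(45848/(-48323)) = (2 - 4*174²) + 1/(45848/(-48323)) = (2 - 4*30276) + 1/(45848*(-1/48323)) = (2 - 121104) + 1/(-4168/4393) = -121102 - 4393/4168 = -504757529/4168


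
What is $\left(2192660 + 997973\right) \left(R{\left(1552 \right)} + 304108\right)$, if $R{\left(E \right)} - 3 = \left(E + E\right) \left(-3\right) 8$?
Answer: $732617196295$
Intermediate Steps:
$R{\left(E \right)} = 3 - 48 E$ ($R{\left(E \right)} = 3 + \left(E + E\right) \left(-3\right) 8 = 3 + 2 E \left(-3\right) 8 = 3 + - 6 E 8 = 3 - 48 E$)
$\left(2192660 + 997973\right) \left(R{\left(1552 \right)} + 304108\right) = \left(2192660 + 997973\right) \left(\left(3 - 74496\right) + 304108\right) = 3190633 \left(\left(3 - 74496\right) + 304108\right) = 3190633 \left(-74493 + 304108\right) = 3190633 \cdot 229615 = 732617196295$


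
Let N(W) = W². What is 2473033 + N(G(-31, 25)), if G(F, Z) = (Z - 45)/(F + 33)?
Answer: 2473133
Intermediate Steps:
G(F, Z) = (-45 + Z)/(33 + F)
2473033 + N(G(-31, 25)) = 2473033 + ((-45 + 25)/(33 - 31))² = 2473033 + (-20/2)² = 2473033 + ((½)*(-20))² = 2473033 + (-10)² = 2473033 + 100 = 2473133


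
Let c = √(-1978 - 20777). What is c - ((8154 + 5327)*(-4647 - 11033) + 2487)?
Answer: 211379593 + I*√22755 ≈ 2.1138e+8 + 150.85*I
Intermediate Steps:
c = I*√22755 (c = √(-22755) = I*√22755 ≈ 150.85*I)
c - ((8154 + 5327)*(-4647 - 11033) + 2487) = I*√22755 - ((8154 + 5327)*(-4647 - 11033) + 2487) = I*√22755 - (13481*(-15680) + 2487) = I*√22755 - (-211382080 + 2487) = I*√22755 - 1*(-211379593) = I*√22755 + 211379593 = 211379593 + I*√22755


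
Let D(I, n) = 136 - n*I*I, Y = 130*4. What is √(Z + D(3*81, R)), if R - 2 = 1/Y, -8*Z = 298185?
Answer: I*√2625392705/130 ≈ 394.14*I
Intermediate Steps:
Z = -298185/8 (Z = -⅛*298185 = -298185/8 ≈ -37273.)
Y = 520
R = 1041/520 (R = 2 + 1/520 = 1041/520 ≈ 2.0019)
D(I, n) = 136 - n*I² (D(I, n) = 136 - I*n*I = 136 - n*I²)
√(Z + D(3*81, R)) = √(-298185/8 + (136 - 1*1041/520*(3*81)²)) = √(-298185/8 + (136 - 1*1041/520*243²)) = √(-298185/8 + (136 - 1*1041/520*59049)) = √(-298185/8 + (136 - 61470009/520)) = √(-298185/8 - 61399289/520) = √(-40390657/260) = I*√2625392705/130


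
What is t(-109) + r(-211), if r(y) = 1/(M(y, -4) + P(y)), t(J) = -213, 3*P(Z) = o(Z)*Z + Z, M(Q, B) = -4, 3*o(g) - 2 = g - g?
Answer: -232392/1091 ≈ -213.01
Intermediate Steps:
o(g) = 2/3 (o(g) = 2/3 + (g - g)/3 = 2/3 + (1/3)*0 = 2/3 + 0 = 2/3)
P(Z) = 5*Z/9 (P(Z) = (2*Z/3 + Z)/3 = (5*Z/3)/3 = 5*Z/9)
r(y) = 1/(-4 + 5*y/9)
t(-109) + r(-211) = -213 + 9/(-36 + 5*(-211)) = -213 + 9/(-36 - 1055) = -213 + 9/(-1091) = -213 + 9*(-1/1091) = -213 - 9/1091 = -232392/1091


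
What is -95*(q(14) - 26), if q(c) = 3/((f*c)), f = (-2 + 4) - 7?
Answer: 34637/14 ≈ 2474.1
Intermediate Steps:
f = -5 (f = 2 - 7 = -5)
q(c) = -3/(5*c) (q(c) = 3/((-5*c)) = 3*(-1/(5*c)) = -3/(5*c))
-95*(q(14) - 26) = -95*(-⅗/14 - 26) = -95*(-⅗*1/14 - 26) = -95*(-3/70 - 26) = -95*(-1823/70) = 34637/14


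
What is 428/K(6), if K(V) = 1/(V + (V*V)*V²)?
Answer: 557256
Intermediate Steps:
K(V) = 1/(V + V⁴) (K(V) = 1/(V + V²*V²) = 1/(V + V⁴))
428/K(6) = 428/(1/(6 + 6⁴)) = 428/(1/(6 + 1296)) = 428/(1/1302) = 428*1302 = 557256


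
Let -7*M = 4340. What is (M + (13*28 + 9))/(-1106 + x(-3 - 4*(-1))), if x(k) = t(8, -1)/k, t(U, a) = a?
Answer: 247/1107 ≈ 0.22313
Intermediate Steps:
x(k) = -1/k
M = -620 (M = -1/7*4340 = -620)
(M + (13*28 + 9))/(-1106 + x(-3 - 4*(-1))) = (-620 + (13*28 + 9))/(-1106 - 1/(-3 - 4*(-1))) = (-620 + (364 + 9))/(-1106 - 1/(-3 + 4)) = (-620 + 373)/(-1106 - 1/1) = -247/(-1106 - 1*1) = -247/(-1106 - 1) = -247/(-1107) = -247*(-1/1107) = 247/1107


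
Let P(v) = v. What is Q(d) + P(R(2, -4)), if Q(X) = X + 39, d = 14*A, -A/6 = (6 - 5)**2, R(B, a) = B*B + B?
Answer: -39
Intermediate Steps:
R(B, a) = B + B**2 (R(B, a) = B**2 + B = B + B**2)
A = -6 (A = -6*(6 - 5)**2 = -6*1**2 = -6*1 = -6)
d = -84 (d = 14*(-6) = -84)
Q(X) = 39 + X
Q(d) + P(R(2, -4)) = (39 - 84) + 2*(1 + 2) = -45 + 2*3 = -45 + 6 = -39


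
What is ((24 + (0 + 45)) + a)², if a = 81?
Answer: 22500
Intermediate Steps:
((24 + (0 + 45)) + a)² = ((24 + (0 + 45)) + 81)² = ((24 + 45) + 81)² = (69 + 81)² = 150² = 22500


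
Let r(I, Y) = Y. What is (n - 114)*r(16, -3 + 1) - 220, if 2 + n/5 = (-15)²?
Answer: -2222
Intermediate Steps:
n = 1115 (n = -10 + 5*(-15)² = -10 + 5*225 = -10 + 1125 = 1115)
(n - 114)*r(16, -3 + 1) - 220 = (1115 - 114)*(-3 + 1) - 220 = 1001*(-2) - 220 = -2002 - 220 = -2222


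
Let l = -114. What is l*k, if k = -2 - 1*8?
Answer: 1140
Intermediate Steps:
k = -10 (k = -2 - 8 = -10)
l*k = -114*(-10) = 1140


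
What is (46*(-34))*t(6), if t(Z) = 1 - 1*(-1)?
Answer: -3128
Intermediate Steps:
t(Z) = 2 (t(Z) = 1 + 1 = 2)
(46*(-34))*t(6) = (46*(-34))*2 = -1564*2 = -3128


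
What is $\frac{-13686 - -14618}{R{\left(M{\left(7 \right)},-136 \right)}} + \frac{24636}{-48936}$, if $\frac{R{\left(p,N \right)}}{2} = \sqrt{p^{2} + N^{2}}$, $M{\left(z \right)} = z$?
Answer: $- \frac{2053}{4078} + \frac{466 \sqrt{18545}}{18545} \approx 2.9185$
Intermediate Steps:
$R{\left(p,N \right)} = 2 \sqrt{N^{2} + p^{2}}$ ($R{\left(p,N \right)} = 2 \sqrt{p^{2} + N^{2}} = 2 \sqrt{N^{2} + p^{2}}$)
$\frac{-13686 - -14618}{R{\left(M{\left(7 \right)},-136 \right)}} + \frac{24636}{-48936} = \frac{-13686 - -14618}{2 \sqrt{\left(-136\right)^{2} + 7^{2}}} + \frac{24636}{-48936} = \frac{-13686 + 14618}{2 \sqrt{18496 + 49}} + 24636 \left(- \frac{1}{48936}\right) = \frac{932}{2 \sqrt{18545}} - \frac{2053}{4078} = 932 \frac{\sqrt{18545}}{37090} - \frac{2053}{4078} = \frac{466 \sqrt{18545}}{18545} - \frac{2053}{4078} = - \frac{2053}{4078} + \frac{466 \sqrt{18545}}{18545}$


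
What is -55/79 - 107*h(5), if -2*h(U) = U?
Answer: 42155/158 ≈ 266.80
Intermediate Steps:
h(U) = -U/2
-55/79 - 107*h(5) = -55/79 - (-107)*5/2 = -55*1/79 - 107*(-5/2) = -55/79 + 535/2 = 42155/158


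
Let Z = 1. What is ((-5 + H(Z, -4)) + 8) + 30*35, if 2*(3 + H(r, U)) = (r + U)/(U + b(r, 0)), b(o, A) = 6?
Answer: 4197/4 ≈ 1049.3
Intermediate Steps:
H(r, U) = -3 + (U + r)/(2*(6 + U)) (H(r, U) = -3 + ((r + U)/(U + 6))/2 = -3 + ((U + r)/(6 + U))/2 = -3 + (U + r)/(2*(6 + U)))
((-5 + H(Z, -4)) + 8) + 30*35 = ((-5 + (-36 + 1 - 5*(-4))/(2*(6 - 4))) + 8) + 30*35 = ((-5 + (½)*(-36 + 1 + 20)/2) + 8) + 1050 = ((-5 + (½)*(½)*(-15)) + 8) + 1050 = ((-5 - 15/4) + 8) + 1050 = (-35/4 + 8) + 1050 = -¾ + 1050 = 4197/4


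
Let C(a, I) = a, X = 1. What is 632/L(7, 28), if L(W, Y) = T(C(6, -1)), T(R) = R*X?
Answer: 316/3 ≈ 105.33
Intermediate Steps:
T(R) = R (T(R) = R*1 = R)
L(W, Y) = 6
632/L(7, 28) = 632/6 = 632*(⅙) = 316/3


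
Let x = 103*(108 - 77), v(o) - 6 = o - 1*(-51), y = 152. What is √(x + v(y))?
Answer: 9*√42 ≈ 58.327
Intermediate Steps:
v(o) = 57 + o (v(o) = 6 + (o - 1*(-51)) = 6 + (o + 51) = 6 + (51 + o) = 57 + o)
x = 3193 (x = 103*31 = 3193)
√(x + v(y)) = √(3193 + (57 + 152)) = √(3193 + 209) = √3402 = 9*√42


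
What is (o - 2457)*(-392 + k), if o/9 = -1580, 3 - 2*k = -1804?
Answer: -17060571/2 ≈ -8.5303e+6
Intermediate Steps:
k = 1807/2 (k = 3/2 - ½*(-1804) = 3/2 + 902 = 1807/2 ≈ 903.50)
o = -14220 (o = 9*(-1580) = -14220)
(o - 2457)*(-392 + k) = (-14220 - 2457)*(-392 + 1807/2) = -16677*1023/2 = -17060571/2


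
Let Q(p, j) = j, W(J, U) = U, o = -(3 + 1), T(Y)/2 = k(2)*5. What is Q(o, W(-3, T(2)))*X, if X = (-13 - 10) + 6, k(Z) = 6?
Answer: -1020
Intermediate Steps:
T(Y) = 60 (T(Y) = 2*(6*5) = 2*30 = 60)
X = -17 (X = -23 + 6 = -17)
o = -4 (o = -1*4 = -4)
Q(o, W(-3, T(2)))*X = 60*(-17) = -1020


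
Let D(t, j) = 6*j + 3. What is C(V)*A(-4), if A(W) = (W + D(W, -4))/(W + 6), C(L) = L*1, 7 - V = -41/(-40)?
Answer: -1195/16 ≈ -74.688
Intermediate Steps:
V = 239/40 (V = 7 - (-41)/(-40) = 7 - (-41)*(-1)/40 = 7 - 1*41/40 = 7 - 41/40 = 239/40 ≈ 5.9750)
C(L) = L
D(t, j) = 3 + 6*j
A(W) = (-21 + W)/(6 + W) (A(W) = (W + (3 + 6*(-4)))/(W + 6) = (W + (3 - 24))/(6 + W) = (W - 21)/(6 + W) = (-21 + W)/(6 + W))
C(V)*A(-4) = 239*((-21 - 4)/(6 - 4))/40 = 239*(-25/2)/40 = 239*((1/2)*(-25))/40 = (239/40)*(-25/2) = -1195/16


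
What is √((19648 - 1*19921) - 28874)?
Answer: I*√29147 ≈ 170.72*I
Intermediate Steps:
√((19648 - 1*19921) - 28874) = √((19648 - 19921) - 28874) = √(-273 - 28874) = √(-29147) = I*√29147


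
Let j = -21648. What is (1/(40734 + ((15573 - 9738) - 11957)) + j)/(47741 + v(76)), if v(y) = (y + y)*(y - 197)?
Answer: -749280575/1015827588 ≈ -0.73761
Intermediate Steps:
v(y) = 2*y*(-197 + y) (v(y) = (2*y)*(-197 + y) = 2*y*(-197 + y))
(1/(40734 + ((15573 - 9738) - 11957)) + j)/(47741 + v(76)) = (1/(40734 + ((15573 - 9738) - 11957)) - 21648)/(47741 + 2*76*(-197 + 76)) = (1/(40734 + (5835 - 11957)) - 21648)/(47741 + 2*76*(-121)) = (1/(40734 - 6122) - 21648)/(47741 - 18392) = (1/34612 - 21648)/29349 = (1/34612 - 21648)*(1/29349) = -749280575/34612*1/29349 = -749280575/1015827588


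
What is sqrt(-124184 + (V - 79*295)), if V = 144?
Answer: I*sqrt(147345) ≈ 383.86*I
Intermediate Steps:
sqrt(-124184 + (V - 79*295)) = sqrt(-124184 + (144 - 79*295)) = sqrt(-124184 + (144 - 23305)) = sqrt(-124184 - 23161) = sqrt(-147345) = I*sqrt(147345)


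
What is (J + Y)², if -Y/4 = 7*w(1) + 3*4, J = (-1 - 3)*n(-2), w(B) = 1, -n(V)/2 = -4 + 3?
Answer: 7056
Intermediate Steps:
n(V) = 2 (n(V) = -2*(-4 + 3) = -2*(-1) = 2)
J = -8 (J = (-1 - 3)*2 = -4*2 = -8)
Y = -76 (Y = -4*(7*1 + 3*4) = -4*(7 + 12) = -4*19 = -76)
(J + Y)² = (-8 - 76)² = (-84)² = 7056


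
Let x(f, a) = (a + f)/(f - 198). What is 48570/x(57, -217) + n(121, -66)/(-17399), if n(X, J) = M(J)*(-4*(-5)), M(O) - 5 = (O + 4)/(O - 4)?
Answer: 83408339557/1948688 ≈ 42802.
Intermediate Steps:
x(f, a) = (a + f)/(-198 + f)
M(O) = 5 + (4 + O)/(-4 + O) (M(O) = 5 + (O + 4)/(O - 4) = 5 + (4 + O)/(-4 + O))
n(X, J) = 40*(-8 + 3*J)/(-4 + J) (n(X, J) = (2*(-8 + 3*J)/(-4 + J))*(-4*(-5)) = (2*(-8 + 3*J)/(-4 + J))*20 = 40*(-8 + 3*J)/(-4 + J))
48570/x(57, -217) + n(121, -66)/(-17399) = 48570/(((-217 + 57)/(-198 + 57))) + (40*(-8 + 3*(-66))/(-4 - 66))/(-17399) = 48570/((-160/(-141))) + (40*(-8 - 198)/(-70))*(-1/17399) = 48570/((-1/141*(-160))) + (40*(-1/70)*(-206))*(-1/17399) = 48570/(160/141) + (824/7)*(-1/17399) = 48570*(141/160) - 824/121793 = 684837/16 - 824/121793 = 83408339557/1948688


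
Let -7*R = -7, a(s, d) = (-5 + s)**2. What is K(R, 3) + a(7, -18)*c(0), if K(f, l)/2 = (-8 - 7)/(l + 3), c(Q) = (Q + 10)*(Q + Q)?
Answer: -5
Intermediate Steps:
R = 1 (R = -1/7*(-7) = 1)
c(Q) = 2*Q*(10 + Q) (c(Q) = (10 + Q)*(2*Q) = 2*Q*(10 + Q))
K(f, l) = -30/(3 + l) (K(f, l) = 2*((-8 - 7)/(l + 3)) = 2*(-15/(3 + l)) = -30/(3 + l))
K(R, 3) + a(7, -18)*c(0) = -30/(3 + 3) + (-5 + 7)**2*(2*0*(10 + 0)) = -30/6 + 2**2*(2*0*10) = -30*1/6 + 4*0 = -5 + 0 = -5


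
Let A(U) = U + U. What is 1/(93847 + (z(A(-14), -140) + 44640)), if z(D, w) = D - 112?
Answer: 1/138347 ≈ 7.2282e-6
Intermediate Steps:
A(U) = 2*U
z(D, w) = -112 + D
1/(93847 + (z(A(-14), -140) + 44640)) = 1/(93847 + ((-112 + 2*(-14)) + 44640)) = 1/(93847 + ((-112 - 28) + 44640)) = 1/(93847 + (-140 + 44640)) = 1/(93847 + 44500) = 1/138347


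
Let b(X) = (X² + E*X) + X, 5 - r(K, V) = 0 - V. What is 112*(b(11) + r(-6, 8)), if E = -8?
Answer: 6384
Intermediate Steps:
r(K, V) = 5 + V (r(K, V) = 5 - (0 - V) = 5 - (-1)*V = 5 + V)
b(X) = X² - 7*X (b(X) = (X² - 8*X) + X = X² - 7*X)
112*(b(11) + r(-6, 8)) = 112*(11*(-7 + 11) + (5 + 8)) = 112*(11*4 + 13) = 112*(44 + 13) = 112*57 = 6384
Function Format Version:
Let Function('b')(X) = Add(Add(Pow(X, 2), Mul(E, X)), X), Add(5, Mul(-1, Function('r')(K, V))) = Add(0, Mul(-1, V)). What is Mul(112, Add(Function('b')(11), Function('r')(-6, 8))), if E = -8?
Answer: 6384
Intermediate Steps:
Function('r')(K, V) = Add(5, V) (Function('r')(K, V) = Add(5, Mul(-1, Add(0, Mul(-1, V)))) = Add(5, Mul(-1, Mul(-1, V))) = Add(5, V))
Function('b')(X) = Add(Pow(X, 2), Mul(-7, X)) (Function('b')(X) = Add(Add(Pow(X, 2), Mul(-8, X)), X) = Add(Pow(X, 2), Mul(-7, X)))
Mul(112, Add(Function('b')(11), Function('r')(-6, 8))) = Mul(112, Add(Mul(11, Add(-7, 11)), Add(5, 8))) = Mul(112, Add(Mul(11, 4), 13)) = Mul(112, Add(44, 13)) = Mul(112, 57) = 6384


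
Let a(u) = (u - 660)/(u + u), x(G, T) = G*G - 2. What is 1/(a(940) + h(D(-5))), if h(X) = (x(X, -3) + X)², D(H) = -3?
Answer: 47/759 ≈ 0.061924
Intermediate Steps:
x(G, T) = -2 + G² (x(G, T) = G² - 2 = -2 + G²)
h(X) = (-2 + X + X²)² (h(X) = ((-2 + X²) + X)² = (-2 + X + X²)²)
a(u) = (-660 + u)/(2*u) (a(u) = (-660 + u)/((2*u)) = (-660 + u)*(1/(2*u)) = (-660 + u)/(2*u))
1/(a(940) + h(D(-5))) = 1/((½)*(-660 + 940)/940 + (-2 - 3 + (-3)²)²) = 1/((½)*(1/940)*280 + (-2 - 3 + 9)²) = 1/(7/47 + 4²) = 1/(7/47 + 16) = 1/(759/47) = 47/759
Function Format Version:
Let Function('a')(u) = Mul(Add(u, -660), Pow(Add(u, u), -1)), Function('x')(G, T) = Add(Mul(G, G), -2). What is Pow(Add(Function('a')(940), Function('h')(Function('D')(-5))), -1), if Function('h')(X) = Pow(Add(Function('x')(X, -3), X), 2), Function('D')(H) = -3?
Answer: Rational(47, 759) ≈ 0.061924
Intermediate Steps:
Function('x')(G, T) = Add(-2, Pow(G, 2)) (Function('x')(G, T) = Add(Pow(G, 2), -2) = Add(-2, Pow(G, 2)))
Function('h')(X) = Pow(Add(-2, X, Pow(X, 2)), 2) (Function('h')(X) = Pow(Add(Add(-2, Pow(X, 2)), X), 2) = Pow(Add(-2, X, Pow(X, 2)), 2))
Function('a')(u) = Mul(Rational(1, 2), Pow(u, -1), Add(-660, u)) (Function('a')(u) = Mul(Add(-660, u), Pow(Mul(2, u), -1)) = Mul(Add(-660, u), Mul(Rational(1, 2), Pow(u, -1))) = Mul(Rational(1, 2), Pow(u, -1), Add(-660, u)))
Pow(Add(Function('a')(940), Function('h')(Function('D')(-5))), -1) = Pow(Add(Mul(Rational(1, 2), Pow(940, -1), Add(-660, 940)), Pow(Add(-2, -3, Pow(-3, 2)), 2)), -1) = Pow(Add(Mul(Rational(1, 2), Rational(1, 940), 280), Pow(Add(-2, -3, 9), 2)), -1) = Pow(Add(Rational(7, 47), Pow(4, 2)), -1) = Pow(Add(Rational(7, 47), 16), -1) = Pow(Rational(759, 47), -1) = Rational(47, 759)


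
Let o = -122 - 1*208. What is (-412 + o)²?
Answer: 550564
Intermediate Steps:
o = -330 (o = -122 - 208 = -330)
(-412 + o)² = (-412 - 330)² = (-742)² = 550564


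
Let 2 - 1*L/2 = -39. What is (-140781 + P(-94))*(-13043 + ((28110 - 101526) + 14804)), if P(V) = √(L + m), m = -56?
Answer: 10087662555 - 71655*√26 ≈ 1.0087e+10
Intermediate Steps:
L = 82 (L = 4 - 2*(-39) = 4 + 78 = 82)
P(V) = √26 (P(V) = √(82 - 56) = √26)
(-140781 + P(-94))*(-13043 + ((28110 - 101526) + 14804)) = (-140781 + √26)*(-13043 + ((28110 - 101526) + 14804)) = (-140781 + √26)*(-13043 + (-73416 + 14804)) = (-140781 + √26)*(-13043 - 58612) = (-140781 + √26)*(-71655) = 10087662555 - 71655*√26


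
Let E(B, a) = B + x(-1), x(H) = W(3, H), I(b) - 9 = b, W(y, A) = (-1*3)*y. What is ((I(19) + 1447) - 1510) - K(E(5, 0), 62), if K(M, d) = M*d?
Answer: 213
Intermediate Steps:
W(y, A) = -3*y
I(b) = 9 + b
x(H) = -9 (x(H) = -3*3 = -9)
E(B, a) = -9 + B (E(B, a) = B - 9 = -9 + B)
((I(19) + 1447) - 1510) - K(E(5, 0), 62) = (((9 + 19) + 1447) - 1510) - (-9 + 5)*62 = ((28 + 1447) - 1510) - (-4)*62 = (1475 - 1510) - 1*(-248) = -35 + 248 = 213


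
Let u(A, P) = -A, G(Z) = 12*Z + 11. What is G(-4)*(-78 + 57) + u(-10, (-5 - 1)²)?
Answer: 787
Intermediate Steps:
G(Z) = 11 + 12*Z
G(-4)*(-78 + 57) + u(-10, (-5 - 1)²) = (11 + 12*(-4))*(-78 + 57) - 1*(-10) = (11 - 48)*(-21) + 10 = -37*(-21) + 10 = 777 + 10 = 787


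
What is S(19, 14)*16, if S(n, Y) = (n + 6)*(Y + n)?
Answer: 13200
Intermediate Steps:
S(n, Y) = (6 + n)*(Y + n)
S(19, 14)*16 = (19**2 + 6*14 + 6*19 + 14*19)*16 = (361 + 84 + 114 + 266)*16 = 825*16 = 13200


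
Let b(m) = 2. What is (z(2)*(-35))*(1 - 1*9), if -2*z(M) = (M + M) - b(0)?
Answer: -280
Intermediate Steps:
z(M) = 1 - M (z(M) = -((M + M) - 1*2)/2 = -(2*M - 2)/2 = -(-2 + 2*M)/2 = 1 - M)
(z(2)*(-35))*(1 - 1*9) = ((1 - 1*2)*(-35))*(1 - 1*9) = ((1 - 2)*(-35))*(1 - 9) = -1*(-35)*(-8) = 35*(-8) = -280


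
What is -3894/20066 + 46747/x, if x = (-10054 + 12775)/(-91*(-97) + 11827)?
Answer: 9686981995967/27299793 ≈ 3.5484e+5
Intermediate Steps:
x = 2721/20654 (x = 2721/(8827 + 11827) = 2721/20654 ≈ 0.13174)
-3894/20066 + 46747/x = -3894/20066 + 46747/(2721/20654) = -3894*1/20066 + 46747*(20654/2721) = -1947/10033 + 965512538/2721 = 9686981995967/27299793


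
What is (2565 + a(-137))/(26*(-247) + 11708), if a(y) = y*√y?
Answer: 855/1762 - 137*I*√137/5286 ≈ 0.48524 - 0.30336*I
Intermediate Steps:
a(y) = y^(3/2)
(2565 + a(-137))/(26*(-247) + 11708) = (2565 + (-137)^(3/2))/(26*(-247) + 11708) = (2565 - 137*I*√137)/(-6422 + 11708) = (2565 - 137*I*√137)/5286 = (2565 - 137*I*√137)*(1/5286) = 855/1762 - 137*I*√137/5286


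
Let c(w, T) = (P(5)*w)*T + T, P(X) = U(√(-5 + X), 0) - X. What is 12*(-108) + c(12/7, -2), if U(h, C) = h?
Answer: -8966/7 ≈ -1280.9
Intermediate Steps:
P(X) = √(-5 + X) - X
c(w, T) = T - 5*T*w (c(w, T) = ((√(-5 + 5) - 1*5)*w)*T + T = ((√0 - 5)*w)*T + T = ((0 - 5)*w)*T + T = (-5*w)*T + T = -5*T*w + T = T - 5*T*w)
12*(-108) + c(12/7, -2) = 12*(-108) - 2*(1 - 60/7) = -1296 - 2*(1 - 60/7) = -1296 - 2*(-53/7) = -1296 + 106/7 = -8966/7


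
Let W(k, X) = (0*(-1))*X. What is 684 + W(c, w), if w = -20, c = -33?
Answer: 684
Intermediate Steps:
W(k, X) = 0 (W(k, X) = 0*X = 0)
684 + W(c, w) = 684 + 0 = 684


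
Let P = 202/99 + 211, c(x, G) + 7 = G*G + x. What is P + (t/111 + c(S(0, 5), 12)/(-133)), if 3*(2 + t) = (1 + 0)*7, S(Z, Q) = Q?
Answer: 34423376/162393 ≈ 211.98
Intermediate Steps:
t = ⅓ (t = -2 + ((1 + 0)*7)/3 = -2 + (1*7)/3 = -2 + (⅓)*7 = -2 + 7/3 = ⅓ ≈ 0.33333)
c(x, G) = -7 + x + G² (c(x, G) = -7 + (G*G + x) = -7 + (G² + x) = -7 + (x + G²) = -7 + x + G²)
P = 21091/99 (P = 202*(1/99) + 211 = 202/99 + 211 = 21091/99 ≈ 213.04)
P + (t/111 + c(S(0, 5), 12)/(-133)) = 21091/99 + ((⅓)/111 + (-7 + 5 + 12²)/(-133)) = 21091/99 + ((⅓)*(1/111) + (-7 + 5 + 144)*(-1/133)) = 21091/99 + (1/333 + 142*(-1/133)) = 21091/99 + (1/333 - 142/133) = 21091/99 - 47153/44289 = 34423376/162393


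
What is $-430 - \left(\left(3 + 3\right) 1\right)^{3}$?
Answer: $-646$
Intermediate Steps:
$-430 - \left(\left(3 + 3\right) 1\right)^{3} = -430 - \left(6 \cdot 1\right)^{3} = -430 - 6^{3} = -430 - 216 = -646$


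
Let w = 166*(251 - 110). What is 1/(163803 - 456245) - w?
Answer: -6844897453/292442 ≈ -23406.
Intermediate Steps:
w = 23406 (w = 166*141 = 23406)
1/(163803 - 456245) - w = 1/(163803 - 456245) - 1*23406 = 1/(-292442) - 23406 = -1/292442 - 23406 = -6844897453/292442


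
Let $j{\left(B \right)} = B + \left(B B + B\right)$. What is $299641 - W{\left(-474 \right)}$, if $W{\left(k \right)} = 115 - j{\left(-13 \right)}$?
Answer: $299669$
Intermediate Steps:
$j{\left(B \right)} = B^{2} + 2 B$ ($j{\left(B \right)} = B + \left(B^{2} + B\right) = B + \left(B + B^{2}\right) = B^{2} + 2 B$)
$W{\left(k \right)} = -28$ ($W{\left(k \right)} = 115 - - 13 \left(2 - 13\right) = 115 - \left(-13\right) \left(-11\right) = 115 - 143 = -28$)
$299641 - W{\left(-474 \right)} = 299641 - -28 = 299641 + 28 = 299669$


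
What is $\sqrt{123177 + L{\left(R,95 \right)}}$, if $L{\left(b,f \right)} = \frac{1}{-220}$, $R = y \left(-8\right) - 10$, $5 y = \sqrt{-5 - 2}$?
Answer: $\frac{\sqrt{1490441645}}{110} \approx 350.97$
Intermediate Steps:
$y = \frac{i \sqrt{7}}{5}$ ($y = \frac{\sqrt{-5 - 2}}{5} = \frac{\sqrt{-7}}{5} = \frac{i \sqrt{7}}{5} \approx 0.52915 i$)
$R = -10 - \frac{8 i \sqrt{7}}{5}$ ($R = \frac{i \sqrt{7}}{5} \left(-8\right) - 10 = - \frac{8 i \sqrt{7}}{5} - 10 = -10 - \frac{8 i \sqrt{7}}{5} \approx -10.0 - 4.2332 i$)
$L{\left(b,f \right)} = - \frac{1}{220}$
$\sqrt{123177 + L{\left(R,95 \right)}} = \sqrt{123177 - \frac{1}{220}} = \sqrt{\frac{27098939}{220}} = \frac{\sqrt{1490441645}}{110}$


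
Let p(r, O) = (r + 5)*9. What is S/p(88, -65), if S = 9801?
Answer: 363/31 ≈ 11.710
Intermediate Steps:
p(r, O) = 45 + 9*r (p(r, O) = (5 + r)*9 = 45 + 9*r)
S/p(88, -65) = 9801/(45 + 9*88) = 9801/(45 + 792) = 9801/837 = 9801*(1/837) = 363/31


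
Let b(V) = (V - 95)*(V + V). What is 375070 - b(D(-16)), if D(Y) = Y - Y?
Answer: 375070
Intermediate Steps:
D(Y) = 0
b(V) = 2*V*(-95 + V) (b(V) = (-95 + V)*(2*V) = 2*V*(-95 + V))
375070 - b(D(-16)) = 375070 - 2*0*(-95 + 0) = 375070 - 2*0*(-95) = 375070 - 1*0 = 375070 + 0 = 375070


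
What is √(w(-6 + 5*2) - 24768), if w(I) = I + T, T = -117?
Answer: I*√24881 ≈ 157.74*I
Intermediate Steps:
w(I) = -117 + I (w(I) = I - 117 = -117 + I)
√(w(-6 + 5*2) - 24768) = √((-117 + (-6 + 5*2)) - 24768) = √((-117 + (-6 + 10)) - 24768) = √((-117 + 4) - 24768) = √(-113 - 24768) = √(-24881) = I*√24881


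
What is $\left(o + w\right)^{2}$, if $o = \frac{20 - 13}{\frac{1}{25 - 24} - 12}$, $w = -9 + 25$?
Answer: $\frac{28561}{121} \approx 236.04$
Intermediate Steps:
$w = 16$
$o = - \frac{7}{11}$ ($o = \frac{7}{1^{-1} - 12} = \frac{7}{1 - 12} = \frac{7}{-11} = 7 \left(- \frac{1}{11}\right) = - \frac{7}{11} \approx -0.63636$)
$\left(o + w\right)^{2} = \left(- \frac{7}{11} + 16\right)^{2} = \left(\frac{169}{11}\right)^{2} = \frac{28561}{121}$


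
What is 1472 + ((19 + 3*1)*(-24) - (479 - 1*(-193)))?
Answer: 272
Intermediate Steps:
1472 + ((19 + 3*1)*(-24) - (479 - 1*(-193))) = 1472 + ((19 + 3)*(-24) - (479 + 193)) = 1472 + (22*(-24) - 1*672) = 1472 + (-528 - 672) = 1472 - 1200 = 272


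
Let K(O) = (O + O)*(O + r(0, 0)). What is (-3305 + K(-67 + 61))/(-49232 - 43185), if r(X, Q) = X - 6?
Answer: 3161/92417 ≈ 0.034204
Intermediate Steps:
r(X, Q) = -6 + X
K(O) = 2*O*(-6 + O) (K(O) = (O + O)*(O + (-6 + 0)) = (2*O)*(O - 6) = (2*O)*(-6 + O) = 2*O*(-6 + O))
(-3305 + K(-67 + 61))/(-49232 - 43185) = (-3305 + 2*(-67 + 61)*(-6 + (-67 + 61)))/(-49232 - 43185) = (-3305 + 2*(-6)*(-6 - 6))/(-92417) = (-3305 + 2*(-6)*(-12))*(-1/92417) = (-3305 + 144)*(-1/92417) = -3161*(-1/92417) = 3161/92417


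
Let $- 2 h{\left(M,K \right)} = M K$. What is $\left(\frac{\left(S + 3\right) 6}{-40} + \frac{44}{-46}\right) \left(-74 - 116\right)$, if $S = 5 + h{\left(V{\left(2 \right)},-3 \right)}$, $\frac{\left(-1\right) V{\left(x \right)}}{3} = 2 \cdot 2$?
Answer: $- \frac{2375}{23} \approx -103.26$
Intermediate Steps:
$V{\left(x \right)} = -12$ ($V{\left(x \right)} = - 3 \cdot 2 \cdot 2 = \left(-3\right) 4 = -12$)
$h{\left(M,K \right)} = - \frac{K M}{2}$ ($h{\left(M,K \right)} = - \frac{M K}{2} = - \frac{K M}{2}$)
$S = -13$ ($S = 5 - \left(- \frac{3}{2}\right) \left(-12\right) = 5 - 18 = -13$)
$\left(\frac{\left(S + 3\right) 6}{-40} + \frac{44}{-46}\right) \left(-74 - 116\right) = \left(\frac{\left(-13 + 3\right) 6}{-40} + \frac{44}{-46}\right) \left(-74 - 116\right) = \left(\left(-10\right) 6 \left(- \frac{1}{40}\right) + 44 \left(- \frac{1}{46}\right)\right) \left(-190\right) = \left(\left(-60\right) \left(- \frac{1}{40}\right) - \frac{22}{23}\right) \left(-190\right) = \left(\frac{3}{2} - \frac{22}{23}\right) \left(-190\right) = \frac{25}{46} \left(-190\right) = - \frac{2375}{23}$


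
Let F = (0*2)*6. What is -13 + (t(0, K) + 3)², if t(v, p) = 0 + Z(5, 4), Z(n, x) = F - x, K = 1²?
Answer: -12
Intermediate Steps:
K = 1
F = 0 (F = 0*6 = 0)
Z(n, x) = -x (Z(n, x) = 0 - x = -x)
t(v, p) = -4 (t(v, p) = 0 - 1*4 = 0 - 4 = -4)
-13 + (t(0, K) + 3)² = -13 + (-4 + 3)² = -13 + (-1)² = -13 + 1 = -12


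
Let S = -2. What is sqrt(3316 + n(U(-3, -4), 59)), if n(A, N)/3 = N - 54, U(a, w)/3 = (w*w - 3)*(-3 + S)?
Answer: sqrt(3331) ≈ 57.715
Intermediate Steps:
U(a, w) = 45 - 15*w**2 (U(a, w) = 3*((w*w - 3)*(-3 - 2)) = 3*((w**2 - 3)*(-5)) = 3*((-3 + w**2)*(-5)) = 3*(15 - 5*w**2) = 45 - 15*w**2)
n(A, N) = -162 + 3*N (n(A, N) = 3*(N - 54) = 3*(-54 + N) = -162 + 3*N)
sqrt(3316 + n(U(-3, -4), 59)) = sqrt(3316 + (-162 + 3*59)) = sqrt(3316 + (-162 + 177)) = sqrt(3316 + 15) = sqrt(3331)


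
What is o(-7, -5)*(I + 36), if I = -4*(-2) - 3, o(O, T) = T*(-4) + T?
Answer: 615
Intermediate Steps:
o(O, T) = -3*T (o(O, T) = -4*T + T = -3*T)
I = 5 (I = 8 - 3 = 5)
o(-7, -5)*(I + 36) = (-3*(-5))*(5 + 36) = 15*41 = 615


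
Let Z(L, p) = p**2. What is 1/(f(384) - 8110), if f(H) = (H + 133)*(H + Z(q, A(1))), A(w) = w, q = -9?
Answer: 1/190935 ≈ 5.2374e-6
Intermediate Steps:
f(H) = (1 + H)*(133 + H) (f(H) = (H + 133)*(H + 1**2) = (133 + H)*(H + 1) = (133 + H)*(1 + H) = (1 + H)*(133 + H))
1/(f(384) - 8110) = 1/((133 + 384**2 + 134*384) - 8110) = 1/((133 + 147456 + 51456) - 8110) = 1/(199045 - 8110) = 1/190935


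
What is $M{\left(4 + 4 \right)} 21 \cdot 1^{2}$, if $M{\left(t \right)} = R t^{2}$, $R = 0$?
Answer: $0$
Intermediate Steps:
$M{\left(t \right)} = 0$ ($M{\left(t \right)} = 0 t^{2} = 0$)
$M{\left(4 + 4 \right)} 21 \cdot 1^{2} = 0 \cdot 21 \cdot 1^{2} = 0 \cdot 1 = 0$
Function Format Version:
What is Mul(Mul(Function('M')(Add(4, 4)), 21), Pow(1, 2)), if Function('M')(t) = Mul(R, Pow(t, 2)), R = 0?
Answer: 0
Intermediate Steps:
Function('M')(t) = 0 (Function('M')(t) = Mul(0, Pow(t, 2)) = 0)
Mul(Mul(Function('M')(Add(4, 4)), 21), Pow(1, 2)) = Mul(Mul(0, 21), Pow(1, 2)) = Mul(0, 1) = 0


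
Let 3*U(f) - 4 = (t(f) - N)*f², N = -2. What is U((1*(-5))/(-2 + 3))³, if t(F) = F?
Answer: -357911/27 ≈ -13256.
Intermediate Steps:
U(f) = 4/3 + f²*(2 + f)/3 (U(f) = 4/3 + ((f - 1*(-2))*f²)/3 = 4/3 + ((f + 2)*f²)/3 = 4/3 + ((2 + f)*f²)/3 = 4/3 + (f²*(2 + f))/3 = 4/3 + f²*(2 + f)/3)
U((1*(-5))/(-2 + 3))³ = (4/3 + ((1*(-5))/(-2 + 3))³/3 + 2*((1*(-5))/(-2 + 3))²/3)³ = (4/3 + (-5/1)³/3 + 2*(-5/1)²/3)³ = (4/3 + (-5*1)³/3 + 2*(-5*1)²/3)³ = (4/3 + (⅓)*(-5)³ + (⅔)*(-5)²)³ = (4/3 + (⅓)*(-125) + (⅔)*25)³ = (4/3 - 125/3 + 50/3)³ = (-71/3)³ = -357911/27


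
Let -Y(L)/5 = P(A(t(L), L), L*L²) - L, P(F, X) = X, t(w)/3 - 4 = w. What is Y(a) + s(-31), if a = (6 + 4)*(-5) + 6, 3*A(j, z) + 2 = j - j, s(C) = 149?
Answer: 425849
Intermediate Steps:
t(w) = 12 + 3*w
A(j, z) = -⅔ (A(j, z) = -⅔ + (j - j)/3 = -⅔ + (⅓)*0 = -⅔ + 0 = -⅔)
a = -44 (a = 10*(-5) + 6 = -50 + 6 = -44)
Y(L) = -5*L³ + 5*L (Y(L) = -5*(L*L² - L) = -5*(L³ - L) = -5*L³ + 5*L)
Y(a) + s(-31) = 5*(-44)*(1 - 1*(-44)²) + 149 = 5*(-44)*(1 - 1*1936) + 149 = 5*(-44)*(1 - 1936) + 149 = 5*(-44)*(-1935) + 149 = 425700 + 149 = 425849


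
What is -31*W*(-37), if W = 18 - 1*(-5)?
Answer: 26381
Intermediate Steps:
W = 23 (W = 18 + 5 = 23)
-31*W*(-37) = -31*23*(-37) = -713*(-37) = 26381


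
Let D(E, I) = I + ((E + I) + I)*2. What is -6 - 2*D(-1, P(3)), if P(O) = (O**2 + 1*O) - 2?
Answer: -102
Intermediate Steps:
P(O) = -2 + O + O**2 (P(O) = (O**2 + O) - 2 = (O + O**2) - 2 = -2 + O + O**2)
D(E, I) = 2*E + 5*I (D(E, I) = I + (E + 2*I)*2 = I + (2*E + 4*I) = 2*E + 5*I)
-6 - 2*D(-1, P(3)) = -6 - 2*(2*(-1) + 5*(-2 + 3 + 3**2)) = -6 - 2*(-2 + 5*(-2 + 3 + 9)) = -6 - 2*(-2 + 5*10) = -6 - 2*(-2 + 50) = -6 - 2*48 = -6 - 96 = -102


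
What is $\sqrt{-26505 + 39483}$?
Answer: $3 \sqrt{1442} \approx 113.92$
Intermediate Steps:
$\sqrt{-26505 + 39483} = \sqrt{12978} = 3 \sqrt{1442}$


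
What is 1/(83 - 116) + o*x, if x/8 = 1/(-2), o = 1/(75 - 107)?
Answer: 25/264 ≈ 0.094697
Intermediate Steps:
o = -1/32 (o = 1/(-32) = -1/32 ≈ -0.031250)
x = -4 (x = 8/(-2) = 8*(-½) = -4)
1/(83 - 116) + o*x = 1/(83 - 116) - 1/32*(-4) = 1/(-33) + ⅛ = -1/33 + ⅛ = 25/264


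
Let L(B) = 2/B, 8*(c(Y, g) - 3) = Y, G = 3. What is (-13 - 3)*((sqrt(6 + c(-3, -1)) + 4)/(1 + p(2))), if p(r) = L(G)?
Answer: -192/5 - 12*sqrt(138)/5 ≈ -66.594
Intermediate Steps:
c(Y, g) = 3 + Y/8
p(r) = 2/3
(-13 - 3)*((sqrt(6 + c(-3, -1)) + 4)/(1 + p(2))) = (-13 - 3)*((sqrt(6 + (3 + (1/8)*(-3))) + 4)/(1 + 2/3)) = -16*(sqrt(6 + (3 - 3/8)) + 4)/5/3 = -16*(sqrt(6 + 21/8) + 4)*3/5 = -16*(sqrt(69/8) + 4)*3/5 = -16*(sqrt(138)/4 + 4)*3/5 = -16*(4 + sqrt(138)/4)*3/5 = -16*(12/5 + 3*sqrt(138)/20) = -192/5 - 12*sqrt(138)/5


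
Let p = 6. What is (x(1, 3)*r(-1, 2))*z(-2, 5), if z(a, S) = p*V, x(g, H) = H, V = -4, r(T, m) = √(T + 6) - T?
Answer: -72 - 72*√5 ≈ -233.00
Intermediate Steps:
r(T, m) = √(6 + T) - T
z(a, S) = -24 (z(a, S) = 6*(-4) = -24)
(x(1, 3)*r(-1, 2))*z(-2, 5) = (3*(√(6 - 1) - 1*(-1)))*(-24) = (3*(√5 + 1))*(-24) = (3*(1 + √5))*(-24) = (3 + 3*√5)*(-24) = -72 - 72*√5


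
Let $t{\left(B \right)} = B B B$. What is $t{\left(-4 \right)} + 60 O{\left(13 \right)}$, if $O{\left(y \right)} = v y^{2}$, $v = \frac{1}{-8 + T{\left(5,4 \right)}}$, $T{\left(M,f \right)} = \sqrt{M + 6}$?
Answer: $- \frac{84512}{53} - \frac{10140 \sqrt{11}}{53} \approx -2229.1$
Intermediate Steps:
$T{\left(M,f \right)} = \sqrt{6 + M}$
$v = \frac{1}{-8 + \sqrt{11}}$ ($v = \frac{1}{-8 + \sqrt{6 + 5}} = \frac{1}{-8 + \sqrt{11}} \approx -0.21352$)
$t{\left(B \right)} = B^{3}$ ($t{\left(B \right)} = B^{2} B = B^{3}$)
$O{\left(y \right)} = y^{2} \left(- \frac{8}{53} - \frac{\sqrt{11}}{53}\right)$ ($O{\left(y \right)} = \left(- \frac{8}{53} - \frac{\sqrt{11}}{53}\right) y^{2} = y^{2} \left(- \frac{8}{53} - \frac{\sqrt{11}}{53}\right)$)
$t{\left(-4 \right)} + 60 O{\left(13 \right)} = \left(-4\right)^{3} + 60 \left(- \frac{8 \cdot 13^{2}}{53} - \frac{\sqrt{11} \cdot 13^{2}}{53}\right) = -64 + 60 \left(\left(- \frac{8}{53}\right) 169 - \frac{1}{53} \sqrt{11} \cdot 169\right) = -64 + 60 \left(- \frac{1352}{53} - \frac{169 \sqrt{11}}{53}\right) = -64 - \left(\frac{81120}{53} + \frac{10140 \sqrt{11}}{53}\right) = - \frac{84512}{53} - \frac{10140 \sqrt{11}}{53}$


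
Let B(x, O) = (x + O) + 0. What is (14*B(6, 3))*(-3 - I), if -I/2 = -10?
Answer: -2898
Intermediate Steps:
B(x, O) = O + x (B(x, O) = (O + x) + 0 = O + x)
I = 20 (I = -2*(-10) = 20)
(14*B(6, 3))*(-3 - I) = (14*(3 + 6))*(-3 - 1*20) = (14*9)*(-3 - 20) = 126*(-23) = -2898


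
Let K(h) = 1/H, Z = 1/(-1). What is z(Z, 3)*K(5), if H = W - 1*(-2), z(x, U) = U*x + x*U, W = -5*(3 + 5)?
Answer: 3/19 ≈ 0.15789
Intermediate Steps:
Z = -1
W = -40 (W = -5*8 = -40)
z(x, U) = 2*U*x (z(x, U) = U*x + U*x = 2*U*x)
H = -38 (H = -40 - 1*(-2) = -40 + 2 = -38)
K(h) = -1/38 (K(h) = 1/(-38) = -1/38)
z(Z, 3)*K(5) = (2*3*(-1))*(-1/38) = -6*(-1/38) = 3/19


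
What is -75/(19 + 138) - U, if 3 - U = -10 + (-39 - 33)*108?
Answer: -1222948/157 ≈ -7789.5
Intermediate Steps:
U = 7789 (U = 3 - (-10 + (-39 - 33)*108) = 3 - (-10 - 72*108) = 3 - (-10 - 7776) = 3 - 1*(-7786) = 3 + 7786 = 7789)
-75/(19 + 138) - U = -75/(19 + 138) - 1*7789 = -75/157 - 7789 = -1222948/157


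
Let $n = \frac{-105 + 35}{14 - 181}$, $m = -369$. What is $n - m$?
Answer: $\frac{61693}{167} \approx 369.42$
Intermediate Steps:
$n = \frac{70}{167}$ ($n = - \frac{70}{-167} = \left(-70\right) \left(- \frac{1}{167}\right) = \frac{70}{167} \approx 0.41916$)
$n - m = \frac{70}{167} - -369 = \frac{70}{167} + 369 = \frac{61693}{167}$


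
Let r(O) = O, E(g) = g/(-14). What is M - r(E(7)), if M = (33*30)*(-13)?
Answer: -25739/2 ≈ -12870.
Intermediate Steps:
E(g) = -g/14 (E(g) = g*(-1/14) = -g/14)
M = -12870 (M = 990*(-13) = -12870)
M - r(E(7)) = -12870 - (-1)*7/14 = -12870 - 1*(-½) = -12870 + ½ = -25739/2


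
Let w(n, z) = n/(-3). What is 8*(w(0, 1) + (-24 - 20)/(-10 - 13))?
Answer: 352/23 ≈ 15.304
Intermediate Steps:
w(n, z) = -n/3
8*(w(0, 1) + (-24 - 20)/(-10 - 13)) = 8*(-⅓*0 + (-24 - 20)/(-10 - 13)) = 8*(0 - 44/(-23)) = 8*(0 - 44*(-1/23)) = 8*(0 + 44/23) = 8*(44/23) = 352/23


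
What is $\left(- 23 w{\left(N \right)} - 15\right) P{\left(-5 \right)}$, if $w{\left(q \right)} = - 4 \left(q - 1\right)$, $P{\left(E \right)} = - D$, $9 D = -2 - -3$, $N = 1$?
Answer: $\frac{5}{3} \approx 1.6667$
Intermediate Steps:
$D = \frac{1}{9}$ ($D = \frac{-2 - -3}{9} = \frac{-2 + 3}{9} = \frac{1}{9} \cdot 1 = \frac{1}{9} \approx 0.11111$)
$P{\left(E \right)} = - \frac{1}{9}$ ($P{\left(E \right)} = \left(-1\right) \frac{1}{9} = - \frac{1}{9}$)
$w{\left(q \right)} = 4 - 4 q$ ($w{\left(q \right)} = - 4 \left(-1 + q\right) = 4 - 4 q$)
$\left(- 23 w{\left(N \right)} - 15\right) P{\left(-5 \right)} = \left(- 23 \left(4 - 4\right) - 15\right) \left(- \frac{1}{9}\right) = \left(\left(-23\right) 0 - 15\right) \left(- \frac{1}{9}\right) = \left(0 - 15\right) \left(- \frac{1}{9}\right) = \left(-15\right) \left(- \frac{1}{9}\right) = \frac{5}{3}$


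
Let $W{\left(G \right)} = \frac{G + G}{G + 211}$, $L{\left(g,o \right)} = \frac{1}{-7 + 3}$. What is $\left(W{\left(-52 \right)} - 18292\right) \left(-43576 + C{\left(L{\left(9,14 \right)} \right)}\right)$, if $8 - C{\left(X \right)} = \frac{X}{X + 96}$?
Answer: $\frac{16177781428292}{20299} \approx 7.9697 \cdot 10^{8}$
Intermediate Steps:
$L{\left(g,o \right)} = - \frac{1}{4}$ ($L{\left(g,o \right)} = \frac{1}{-4} = - \frac{1}{4}$)
$C{\left(X \right)} = 8 - \frac{X}{96 + X}$ ($C{\left(X \right)} = 8 - \frac{X}{X + 96} = 8 - \frac{X}{96 + X}$)
$W{\left(G \right)} = \frac{2 G}{211 + G}$
$\left(W{\left(-52 \right)} - 18292\right) \left(-43576 + C{\left(L{\left(9,14 \right)} \right)}\right) = \left(2 \left(-52\right) \frac{1}{211 - 52} - 18292\right) \left(-43576 + \frac{768 + 7 \left(- \frac{1}{4}\right)}{96 - \frac{1}{4}}\right) = \left(2 \left(-52\right) \frac{1}{159} - 18292\right) \left(-43576 + \frac{768 - \frac{7}{4}}{\frac{383}{4}}\right) = \left(2 \left(-52\right) \frac{1}{159} - 18292\right) \left(-43576 + \frac{4}{383} \cdot \frac{3065}{4}\right) = \left(- \frac{104}{159} - 18292\right) \left(-43576 + \frac{3065}{383}\right) = \left(- \frac{2908532}{159}\right) \left(- \frac{16686543}{383}\right) = \frac{16177781428292}{20299}$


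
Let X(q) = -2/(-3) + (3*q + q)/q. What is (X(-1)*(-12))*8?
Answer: -448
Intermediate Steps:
X(q) = 14/3 (X(q) = -2*(-1/3) + (4*q)/q = 2/3 + 4 = 14/3)
(X(-1)*(-12))*8 = ((14/3)*(-12))*8 = -56*8 = -448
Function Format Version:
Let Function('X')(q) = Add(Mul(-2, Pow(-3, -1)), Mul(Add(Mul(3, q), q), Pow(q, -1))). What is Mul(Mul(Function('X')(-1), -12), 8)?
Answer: -448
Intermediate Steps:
Function('X')(q) = Rational(14, 3) (Function('X')(q) = Add(Mul(-2, Rational(-1, 3)), Mul(Mul(4, q), Pow(q, -1))) = Add(Rational(2, 3), 4) = Rational(14, 3))
Mul(Mul(Function('X')(-1), -12), 8) = Mul(Mul(Rational(14, 3), -12), 8) = Mul(-56, 8) = -448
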